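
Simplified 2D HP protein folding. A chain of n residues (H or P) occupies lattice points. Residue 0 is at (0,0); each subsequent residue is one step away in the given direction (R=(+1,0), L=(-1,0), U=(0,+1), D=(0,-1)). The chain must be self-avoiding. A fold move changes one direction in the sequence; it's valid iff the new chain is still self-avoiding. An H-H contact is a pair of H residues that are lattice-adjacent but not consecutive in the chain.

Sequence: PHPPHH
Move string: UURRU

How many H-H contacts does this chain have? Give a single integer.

Positions: [(0, 0), (0, 1), (0, 2), (1, 2), (2, 2), (2, 3)]
No H-H contacts found.

Answer: 0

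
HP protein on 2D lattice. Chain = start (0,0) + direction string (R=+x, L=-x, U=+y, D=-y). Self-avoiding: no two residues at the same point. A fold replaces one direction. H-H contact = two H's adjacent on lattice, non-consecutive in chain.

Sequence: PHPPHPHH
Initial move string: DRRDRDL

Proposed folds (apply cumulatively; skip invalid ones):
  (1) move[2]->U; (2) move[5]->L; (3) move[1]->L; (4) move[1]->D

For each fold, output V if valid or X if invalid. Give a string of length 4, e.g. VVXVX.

Initial: DRRDRDL -> [(0, 0), (0, -1), (1, -1), (2, -1), (2, -2), (3, -2), (3, -3), (2, -3)]
Fold 1: move[2]->U => DRUDRDL INVALID (collision), skipped
Fold 2: move[5]->L => DRRDRLL INVALID (collision), skipped
Fold 3: move[1]->L => DLRDRDL INVALID (collision), skipped
Fold 4: move[1]->D => DDRDRDL VALID

Answer: XXXV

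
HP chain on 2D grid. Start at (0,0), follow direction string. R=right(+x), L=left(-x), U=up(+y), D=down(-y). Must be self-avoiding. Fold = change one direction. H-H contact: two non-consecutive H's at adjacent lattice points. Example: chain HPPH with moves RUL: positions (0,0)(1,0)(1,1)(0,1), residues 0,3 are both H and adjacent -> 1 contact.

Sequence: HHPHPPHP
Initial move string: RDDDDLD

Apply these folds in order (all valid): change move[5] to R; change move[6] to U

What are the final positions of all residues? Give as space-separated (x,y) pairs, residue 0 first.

Initial moves: RDDDDLD
Fold: move[5]->R => RDDDDRD (positions: [(0, 0), (1, 0), (1, -1), (1, -2), (1, -3), (1, -4), (2, -4), (2, -5)])
Fold: move[6]->U => RDDDDRU (positions: [(0, 0), (1, 0), (1, -1), (1, -2), (1, -3), (1, -4), (2, -4), (2, -3)])

Answer: (0,0) (1,0) (1,-1) (1,-2) (1,-3) (1,-4) (2,-4) (2,-3)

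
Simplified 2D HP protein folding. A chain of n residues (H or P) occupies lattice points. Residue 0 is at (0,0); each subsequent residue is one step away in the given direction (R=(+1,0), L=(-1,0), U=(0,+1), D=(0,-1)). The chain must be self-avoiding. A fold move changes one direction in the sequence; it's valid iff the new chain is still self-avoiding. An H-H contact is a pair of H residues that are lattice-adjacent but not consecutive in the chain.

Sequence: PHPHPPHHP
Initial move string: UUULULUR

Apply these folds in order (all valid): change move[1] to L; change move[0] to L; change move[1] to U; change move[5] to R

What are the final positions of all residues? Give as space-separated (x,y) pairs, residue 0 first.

Answer: (0,0) (-1,0) (-1,1) (-1,2) (-2,2) (-2,3) (-1,3) (-1,4) (0,4)

Derivation:
Initial moves: UUULULUR
Fold: move[1]->L => ULULULUR (positions: [(0, 0), (0, 1), (-1, 1), (-1, 2), (-2, 2), (-2, 3), (-3, 3), (-3, 4), (-2, 4)])
Fold: move[0]->L => LLULULUR (positions: [(0, 0), (-1, 0), (-2, 0), (-2, 1), (-3, 1), (-3, 2), (-4, 2), (-4, 3), (-3, 3)])
Fold: move[1]->U => LUULULUR (positions: [(0, 0), (-1, 0), (-1, 1), (-1, 2), (-2, 2), (-2, 3), (-3, 3), (-3, 4), (-2, 4)])
Fold: move[5]->R => LUULURUR (positions: [(0, 0), (-1, 0), (-1, 1), (-1, 2), (-2, 2), (-2, 3), (-1, 3), (-1, 4), (0, 4)])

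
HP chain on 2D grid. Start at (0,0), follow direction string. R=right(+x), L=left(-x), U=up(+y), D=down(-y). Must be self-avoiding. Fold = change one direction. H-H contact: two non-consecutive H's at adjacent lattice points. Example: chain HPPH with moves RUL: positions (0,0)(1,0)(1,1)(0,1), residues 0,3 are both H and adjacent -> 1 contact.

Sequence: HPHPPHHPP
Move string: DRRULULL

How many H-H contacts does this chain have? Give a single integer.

Positions: [(0, 0), (0, -1), (1, -1), (2, -1), (2, 0), (1, 0), (1, 1), (0, 1), (-1, 1)]
H-H contact: residue 0 @(0,0) - residue 5 @(1, 0)
H-H contact: residue 2 @(1,-1) - residue 5 @(1, 0)

Answer: 2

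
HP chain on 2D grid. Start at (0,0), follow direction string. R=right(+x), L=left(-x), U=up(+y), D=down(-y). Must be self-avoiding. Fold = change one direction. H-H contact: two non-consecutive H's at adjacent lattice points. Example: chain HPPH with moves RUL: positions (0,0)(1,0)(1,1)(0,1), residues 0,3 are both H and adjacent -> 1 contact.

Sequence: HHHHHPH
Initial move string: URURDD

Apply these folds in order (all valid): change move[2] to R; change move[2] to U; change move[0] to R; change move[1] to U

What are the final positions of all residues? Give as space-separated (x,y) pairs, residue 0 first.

Initial moves: URURDD
Fold: move[2]->R => URRRDD (positions: [(0, 0), (0, 1), (1, 1), (2, 1), (3, 1), (3, 0), (3, -1)])
Fold: move[2]->U => URURDD (positions: [(0, 0), (0, 1), (1, 1), (1, 2), (2, 2), (2, 1), (2, 0)])
Fold: move[0]->R => RRURDD (positions: [(0, 0), (1, 0), (2, 0), (2, 1), (3, 1), (3, 0), (3, -1)])
Fold: move[1]->U => RUURDD (positions: [(0, 0), (1, 0), (1, 1), (1, 2), (2, 2), (2, 1), (2, 0)])

Answer: (0,0) (1,0) (1,1) (1,2) (2,2) (2,1) (2,0)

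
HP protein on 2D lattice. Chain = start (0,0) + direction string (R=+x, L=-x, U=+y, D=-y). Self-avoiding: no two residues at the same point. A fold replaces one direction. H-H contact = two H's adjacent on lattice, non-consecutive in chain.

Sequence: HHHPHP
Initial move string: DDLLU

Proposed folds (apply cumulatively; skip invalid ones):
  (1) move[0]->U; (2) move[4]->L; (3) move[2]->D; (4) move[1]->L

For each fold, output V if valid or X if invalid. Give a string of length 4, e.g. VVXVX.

Answer: XVVV

Derivation:
Initial: DDLLU -> [(0, 0), (0, -1), (0, -2), (-1, -2), (-2, -2), (-2, -1)]
Fold 1: move[0]->U => UDLLU INVALID (collision), skipped
Fold 2: move[4]->L => DDLLL VALID
Fold 3: move[2]->D => DDDLL VALID
Fold 4: move[1]->L => DLDLL VALID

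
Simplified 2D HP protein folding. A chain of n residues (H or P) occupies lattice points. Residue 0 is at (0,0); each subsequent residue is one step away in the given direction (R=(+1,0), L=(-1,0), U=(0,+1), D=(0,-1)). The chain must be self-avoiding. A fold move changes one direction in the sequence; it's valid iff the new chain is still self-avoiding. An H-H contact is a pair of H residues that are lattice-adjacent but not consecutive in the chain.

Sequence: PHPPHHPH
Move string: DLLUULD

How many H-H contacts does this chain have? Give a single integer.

Answer: 1

Derivation:
Positions: [(0, 0), (0, -1), (-1, -1), (-2, -1), (-2, 0), (-2, 1), (-3, 1), (-3, 0)]
H-H contact: residue 4 @(-2,0) - residue 7 @(-3, 0)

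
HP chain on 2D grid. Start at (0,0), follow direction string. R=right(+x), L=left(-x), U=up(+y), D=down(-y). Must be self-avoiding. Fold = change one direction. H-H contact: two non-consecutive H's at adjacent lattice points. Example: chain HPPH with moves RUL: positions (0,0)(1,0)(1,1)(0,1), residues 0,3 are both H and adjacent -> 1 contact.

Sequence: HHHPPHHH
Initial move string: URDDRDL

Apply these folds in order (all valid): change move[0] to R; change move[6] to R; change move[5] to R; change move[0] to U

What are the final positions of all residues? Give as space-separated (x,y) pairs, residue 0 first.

Answer: (0,0) (0,1) (1,1) (1,0) (1,-1) (2,-1) (3,-1) (4,-1)

Derivation:
Initial moves: URDDRDL
Fold: move[0]->R => RRDDRDL (positions: [(0, 0), (1, 0), (2, 0), (2, -1), (2, -2), (3, -2), (3, -3), (2, -3)])
Fold: move[6]->R => RRDDRDR (positions: [(0, 0), (1, 0), (2, 0), (2, -1), (2, -2), (3, -2), (3, -3), (4, -3)])
Fold: move[5]->R => RRDDRRR (positions: [(0, 0), (1, 0), (2, 0), (2, -1), (2, -2), (3, -2), (4, -2), (5, -2)])
Fold: move[0]->U => URDDRRR (positions: [(0, 0), (0, 1), (1, 1), (1, 0), (1, -1), (2, -1), (3, -1), (4, -1)])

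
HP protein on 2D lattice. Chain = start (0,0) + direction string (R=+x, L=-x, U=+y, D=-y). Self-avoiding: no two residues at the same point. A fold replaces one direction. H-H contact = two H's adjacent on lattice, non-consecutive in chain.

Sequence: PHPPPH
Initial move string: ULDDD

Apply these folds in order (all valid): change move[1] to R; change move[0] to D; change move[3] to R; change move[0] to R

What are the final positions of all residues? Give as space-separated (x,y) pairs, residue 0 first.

Answer: (0,0) (1,0) (2,0) (2,-1) (3,-1) (3,-2)

Derivation:
Initial moves: ULDDD
Fold: move[1]->R => URDDD (positions: [(0, 0), (0, 1), (1, 1), (1, 0), (1, -1), (1, -2)])
Fold: move[0]->D => DRDDD (positions: [(0, 0), (0, -1), (1, -1), (1, -2), (1, -3), (1, -4)])
Fold: move[3]->R => DRDRD (positions: [(0, 0), (0, -1), (1, -1), (1, -2), (2, -2), (2, -3)])
Fold: move[0]->R => RRDRD (positions: [(0, 0), (1, 0), (2, 0), (2, -1), (3, -1), (3, -2)])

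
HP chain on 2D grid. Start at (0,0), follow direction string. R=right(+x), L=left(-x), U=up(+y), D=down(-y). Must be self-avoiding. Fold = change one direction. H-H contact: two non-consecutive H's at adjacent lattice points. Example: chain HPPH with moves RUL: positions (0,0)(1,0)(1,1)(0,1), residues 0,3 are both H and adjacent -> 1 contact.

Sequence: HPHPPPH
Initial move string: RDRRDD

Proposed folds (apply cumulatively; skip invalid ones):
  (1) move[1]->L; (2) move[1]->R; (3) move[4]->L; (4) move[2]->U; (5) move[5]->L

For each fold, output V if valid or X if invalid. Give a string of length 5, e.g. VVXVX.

Answer: XVXVX

Derivation:
Initial: RDRRDD -> [(0, 0), (1, 0), (1, -1), (2, -1), (3, -1), (3, -2), (3, -3)]
Fold 1: move[1]->L => RLRRDD INVALID (collision), skipped
Fold 2: move[1]->R => RRRRDD VALID
Fold 3: move[4]->L => RRRRLD INVALID (collision), skipped
Fold 4: move[2]->U => RRURDD VALID
Fold 5: move[5]->L => RRURDL INVALID (collision), skipped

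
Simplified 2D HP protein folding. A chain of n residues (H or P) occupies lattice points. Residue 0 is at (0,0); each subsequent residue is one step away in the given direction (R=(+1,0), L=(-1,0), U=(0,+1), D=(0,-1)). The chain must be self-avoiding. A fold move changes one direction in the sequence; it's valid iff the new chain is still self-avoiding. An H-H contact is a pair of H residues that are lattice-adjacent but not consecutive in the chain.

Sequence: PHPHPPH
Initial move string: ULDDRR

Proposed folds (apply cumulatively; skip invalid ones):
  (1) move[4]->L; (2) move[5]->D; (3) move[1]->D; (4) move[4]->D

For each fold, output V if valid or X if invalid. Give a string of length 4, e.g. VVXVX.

Initial: ULDDRR -> [(0, 0), (0, 1), (-1, 1), (-1, 0), (-1, -1), (0, -1), (1, -1)]
Fold 1: move[4]->L => ULDDLR INVALID (collision), skipped
Fold 2: move[5]->D => ULDDRD VALID
Fold 3: move[1]->D => UDDDRD INVALID (collision), skipped
Fold 4: move[4]->D => ULDDDD VALID

Answer: XVXV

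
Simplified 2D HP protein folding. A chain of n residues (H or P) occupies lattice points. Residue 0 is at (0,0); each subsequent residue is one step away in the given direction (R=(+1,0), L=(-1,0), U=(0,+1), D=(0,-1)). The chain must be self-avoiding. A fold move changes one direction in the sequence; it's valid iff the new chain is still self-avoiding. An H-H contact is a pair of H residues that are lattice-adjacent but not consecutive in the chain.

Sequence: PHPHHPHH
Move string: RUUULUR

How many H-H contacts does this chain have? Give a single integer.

Answer: 1

Derivation:
Positions: [(0, 0), (1, 0), (1, 1), (1, 2), (1, 3), (0, 3), (0, 4), (1, 4)]
H-H contact: residue 4 @(1,3) - residue 7 @(1, 4)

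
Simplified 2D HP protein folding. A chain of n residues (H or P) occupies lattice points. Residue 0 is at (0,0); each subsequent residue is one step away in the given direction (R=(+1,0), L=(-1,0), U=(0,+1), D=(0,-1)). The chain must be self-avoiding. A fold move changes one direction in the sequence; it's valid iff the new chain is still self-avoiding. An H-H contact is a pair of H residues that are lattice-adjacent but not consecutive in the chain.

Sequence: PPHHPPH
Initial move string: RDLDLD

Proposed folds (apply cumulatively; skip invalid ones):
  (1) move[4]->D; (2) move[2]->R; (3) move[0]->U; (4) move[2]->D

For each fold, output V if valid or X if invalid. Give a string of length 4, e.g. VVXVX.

Initial: RDLDLD -> [(0, 0), (1, 0), (1, -1), (0, -1), (0, -2), (-1, -2), (-1, -3)]
Fold 1: move[4]->D => RDLDDD VALID
Fold 2: move[2]->R => RDRDDD VALID
Fold 3: move[0]->U => UDRDDD INVALID (collision), skipped
Fold 4: move[2]->D => RDDDDD VALID

Answer: VVXV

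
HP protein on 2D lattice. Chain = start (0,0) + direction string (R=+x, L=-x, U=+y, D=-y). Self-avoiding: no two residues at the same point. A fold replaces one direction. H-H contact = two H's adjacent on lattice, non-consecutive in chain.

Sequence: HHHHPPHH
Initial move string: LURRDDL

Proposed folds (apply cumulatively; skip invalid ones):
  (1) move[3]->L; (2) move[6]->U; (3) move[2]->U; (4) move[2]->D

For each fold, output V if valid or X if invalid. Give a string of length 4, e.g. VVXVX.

Answer: XXXX

Derivation:
Initial: LURRDDL -> [(0, 0), (-1, 0), (-1, 1), (0, 1), (1, 1), (1, 0), (1, -1), (0, -1)]
Fold 1: move[3]->L => LURLDDL INVALID (collision), skipped
Fold 2: move[6]->U => LURRDDU INVALID (collision), skipped
Fold 3: move[2]->U => LUURDDL INVALID (collision), skipped
Fold 4: move[2]->D => LUDRDDL INVALID (collision), skipped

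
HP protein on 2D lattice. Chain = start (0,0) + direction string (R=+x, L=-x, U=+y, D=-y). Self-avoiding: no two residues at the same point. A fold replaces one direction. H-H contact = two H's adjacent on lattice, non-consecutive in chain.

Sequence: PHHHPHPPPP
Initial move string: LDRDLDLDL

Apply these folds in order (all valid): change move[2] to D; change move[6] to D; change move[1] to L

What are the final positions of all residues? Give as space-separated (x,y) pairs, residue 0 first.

Initial moves: LDRDLDLDL
Fold: move[2]->D => LDDDLDLDL (positions: [(0, 0), (-1, 0), (-1, -1), (-1, -2), (-1, -3), (-2, -3), (-2, -4), (-3, -4), (-3, -5), (-4, -5)])
Fold: move[6]->D => LDDDLDDDL (positions: [(0, 0), (-1, 0), (-1, -1), (-1, -2), (-1, -3), (-2, -3), (-2, -4), (-2, -5), (-2, -6), (-3, -6)])
Fold: move[1]->L => LLDDLDDDL (positions: [(0, 0), (-1, 0), (-2, 0), (-2, -1), (-2, -2), (-3, -2), (-3, -3), (-3, -4), (-3, -5), (-4, -5)])

Answer: (0,0) (-1,0) (-2,0) (-2,-1) (-2,-2) (-3,-2) (-3,-3) (-3,-4) (-3,-5) (-4,-5)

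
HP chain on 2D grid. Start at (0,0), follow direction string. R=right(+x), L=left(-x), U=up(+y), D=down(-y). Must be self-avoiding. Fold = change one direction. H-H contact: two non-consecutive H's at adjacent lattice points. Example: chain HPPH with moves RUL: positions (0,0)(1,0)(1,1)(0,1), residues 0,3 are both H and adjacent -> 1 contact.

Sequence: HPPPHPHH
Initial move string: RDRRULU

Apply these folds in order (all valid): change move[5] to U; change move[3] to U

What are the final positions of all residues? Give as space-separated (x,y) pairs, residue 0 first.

Answer: (0,0) (1,0) (1,-1) (2,-1) (2,0) (2,1) (2,2) (2,3)

Derivation:
Initial moves: RDRRULU
Fold: move[5]->U => RDRRUUU (positions: [(0, 0), (1, 0), (1, -1), (2, -1), (3, -1), (3, 0), (3, 1), (3, 2)])
Fold: move[3]->U => RDRUUUU (positions: [(0, 0), (1, 0), (1, -1), (2, -1), (2, 0), (2, 1), (2, 2), (2, 3)])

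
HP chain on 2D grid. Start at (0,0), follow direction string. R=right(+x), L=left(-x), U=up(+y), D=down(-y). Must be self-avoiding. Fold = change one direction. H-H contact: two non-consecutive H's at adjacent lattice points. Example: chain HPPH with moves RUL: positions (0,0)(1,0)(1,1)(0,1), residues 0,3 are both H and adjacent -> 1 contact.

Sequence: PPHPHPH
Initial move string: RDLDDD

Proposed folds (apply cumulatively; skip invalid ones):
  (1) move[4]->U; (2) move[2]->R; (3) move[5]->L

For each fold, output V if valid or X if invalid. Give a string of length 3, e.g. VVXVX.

Initial: RDLDDD -> [(0, 0), (1, 0), (1, -1), (0, -1), (0, -2), (0, -3), (0, -4)]
Fold 1: move[4]->U => RDLDUD INVALID (collision), skipped
Fold 2: move[2]->R => RDRDDD VALID
Fold 3: move[5]->L => RDRDDL VALID

Answer: XVV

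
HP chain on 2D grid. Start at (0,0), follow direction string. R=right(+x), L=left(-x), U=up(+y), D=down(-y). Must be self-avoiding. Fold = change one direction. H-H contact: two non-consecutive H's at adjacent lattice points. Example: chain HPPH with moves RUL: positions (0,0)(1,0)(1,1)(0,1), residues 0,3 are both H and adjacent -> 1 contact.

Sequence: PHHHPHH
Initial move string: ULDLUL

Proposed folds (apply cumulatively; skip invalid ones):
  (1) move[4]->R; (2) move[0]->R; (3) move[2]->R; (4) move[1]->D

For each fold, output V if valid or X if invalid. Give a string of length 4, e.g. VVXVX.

Initial: ULDLUL -> [(0, 0), (0, 1), (-1, 1), (-1, 0), (-2, 0), (-2, 1), (-3, 1)]
Fold 1: move[4]->R => ULDLRL INVALID (collision), skipped
Fold 2: move[0]->R => RLDLUL INVALID (collision), skipped
Fold 3: move[2]->R => ULRLUL INVALID (collision), skipped
Fold 4: move[1]->D => UDDLUL INVALID (collision), skipped

Answer: XXXX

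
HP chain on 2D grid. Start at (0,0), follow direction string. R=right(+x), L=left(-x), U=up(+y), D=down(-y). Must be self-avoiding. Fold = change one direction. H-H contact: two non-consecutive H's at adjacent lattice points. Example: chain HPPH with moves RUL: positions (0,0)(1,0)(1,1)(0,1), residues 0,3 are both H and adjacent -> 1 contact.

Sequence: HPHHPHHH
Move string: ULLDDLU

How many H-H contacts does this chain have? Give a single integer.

Answer: 0

Derivation:
Positions: [(0, 0), (0, 1), (-1, 1), (-2, 1), (-2, 0), (-2, -1), (-3, -1), (-3, 0)]
No H-H contacts found.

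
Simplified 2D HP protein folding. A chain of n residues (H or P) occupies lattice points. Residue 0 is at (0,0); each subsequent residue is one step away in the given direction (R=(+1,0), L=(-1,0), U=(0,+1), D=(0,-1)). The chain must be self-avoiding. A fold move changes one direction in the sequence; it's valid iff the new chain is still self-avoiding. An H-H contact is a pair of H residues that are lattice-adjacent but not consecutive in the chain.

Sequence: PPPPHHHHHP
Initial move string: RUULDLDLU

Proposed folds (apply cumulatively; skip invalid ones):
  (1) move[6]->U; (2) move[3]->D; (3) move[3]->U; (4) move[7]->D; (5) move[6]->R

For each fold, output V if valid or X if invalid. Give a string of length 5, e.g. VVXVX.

Initial: RUULDLDLU -> [(0, 0), (1, 0), (1, 1), (1, 2), (0, 2), (0, 1), (-1, 1), (-1, 0), (-2, 0), (-2, 1)]
Fold 1: move[6]->U => RUULDLULU VALID
Fold 2: move[3]->D => RUUDDLULU INVALID (collision), skipped
Fold 3: move[3]->U => RUUUDLULU INVALID (collision), skipped
Fold 4: move[7]->D => RUULDLUDU INVALID (collision), skipped
Fold 5: move[6]->R => RUULDLRLU INVALID (collision), skipped

Answer: VXXXX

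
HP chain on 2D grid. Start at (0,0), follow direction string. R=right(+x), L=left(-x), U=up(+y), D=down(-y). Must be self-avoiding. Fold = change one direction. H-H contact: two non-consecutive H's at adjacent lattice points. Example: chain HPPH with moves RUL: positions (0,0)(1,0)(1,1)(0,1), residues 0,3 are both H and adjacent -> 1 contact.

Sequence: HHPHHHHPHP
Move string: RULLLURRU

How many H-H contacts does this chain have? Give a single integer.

Positions: [(0, 0), (1, 0), (1, 1), (0, 1), (-1, 1), (-2, 1), (-2, 2), (-1, 2), (0, 2), (0, 3)]
H-H contact: residue 0 @(0,0) - residue 3 @(0, 1)
H-H contact: residue 3 @(0,1) - residue 8 @(0, 2)

Answer: 2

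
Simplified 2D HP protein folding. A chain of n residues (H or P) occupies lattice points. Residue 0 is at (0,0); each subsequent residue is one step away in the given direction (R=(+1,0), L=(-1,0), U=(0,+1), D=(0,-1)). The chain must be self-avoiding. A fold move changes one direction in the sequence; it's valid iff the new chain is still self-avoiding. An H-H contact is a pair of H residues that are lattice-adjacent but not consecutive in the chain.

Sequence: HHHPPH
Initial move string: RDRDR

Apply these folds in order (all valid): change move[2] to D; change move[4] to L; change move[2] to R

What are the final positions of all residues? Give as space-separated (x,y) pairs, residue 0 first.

Initial moves: RDRDR
Fold: move[2]->D => RDDDR (positions: [(0, 0), (1, 0), (1, -1), (1, -2), (1, -3), (2, -3)])
Fold: move[4]->L => RDDDL (positions: [(0, 0), (1, 0), (1, -1), (1, -2), (1, -3), (0, -3)])
Fold: move[2]->R => RDRDL (positions: [(0, 0), (1, 0), (1, -1), (2, -1), (2, -2), (1, -2)])

Answer: (0,0) (1,0) (1,-1) (2,-1) (2,-2) (1,-2)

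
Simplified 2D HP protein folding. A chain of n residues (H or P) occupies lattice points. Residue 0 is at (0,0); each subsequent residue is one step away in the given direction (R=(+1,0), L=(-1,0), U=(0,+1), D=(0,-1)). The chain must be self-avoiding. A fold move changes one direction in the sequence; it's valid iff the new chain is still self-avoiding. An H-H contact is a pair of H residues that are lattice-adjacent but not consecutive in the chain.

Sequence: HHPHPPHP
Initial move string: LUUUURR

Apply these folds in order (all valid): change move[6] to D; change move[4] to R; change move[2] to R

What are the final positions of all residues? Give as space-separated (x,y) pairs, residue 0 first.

Answer: (0,0) (-1,0) (-1,1) (0,1) (0,2) (1,2) (2,2) (2,1)

Derivation:
Initial moves: LUUUURR
Fold: move[6]->D => LUUUURD (positions: [(0, 0), (-1, 0), (-1, 1), (-1, 2), (-1, 3), (-1, 4), (0, 4), (0, 3)])
Fold: move[4]->R => LUUURRD (positions: [(0, 0), (-1, 0), (-1, 1), (-1, 2), (-1, 3), (0, 3), (1, 3), (1, 2)])
Fold: move[2]->R => LURURRD (positions: [(0, 0), (-1, 0), (-1, 1), (0, 1), (0, 2), (1, 2), (2, 2), (2, 1)])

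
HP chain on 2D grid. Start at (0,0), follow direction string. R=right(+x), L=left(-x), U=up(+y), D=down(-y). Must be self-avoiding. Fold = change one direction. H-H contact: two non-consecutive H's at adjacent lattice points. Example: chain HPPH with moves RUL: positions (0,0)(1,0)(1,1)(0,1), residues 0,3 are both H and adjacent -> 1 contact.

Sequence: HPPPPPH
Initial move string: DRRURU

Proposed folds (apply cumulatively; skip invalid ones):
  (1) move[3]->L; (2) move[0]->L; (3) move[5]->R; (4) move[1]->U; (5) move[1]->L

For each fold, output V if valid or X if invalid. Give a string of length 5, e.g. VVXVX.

Answer: XXVXX

Derivation:
Initial: DRRURU -> [(0, 0), (0, -1), (1, -1), (2, -1), (2, 0), (3, 0), (3, 1)]
Fold 1: move[3]->L => DRRLRU INVALID (collision), skipped
Fold 2: move[0]->L => LRRURU INVALID (collision), skipped
Fold 3: move[5]->R => DRRURR VALID
Fold 4: move[1]->U => DURURR INVALID (collision), skipped
Fold 5: move[1]->L => DLRURR INVALID (collision), skipped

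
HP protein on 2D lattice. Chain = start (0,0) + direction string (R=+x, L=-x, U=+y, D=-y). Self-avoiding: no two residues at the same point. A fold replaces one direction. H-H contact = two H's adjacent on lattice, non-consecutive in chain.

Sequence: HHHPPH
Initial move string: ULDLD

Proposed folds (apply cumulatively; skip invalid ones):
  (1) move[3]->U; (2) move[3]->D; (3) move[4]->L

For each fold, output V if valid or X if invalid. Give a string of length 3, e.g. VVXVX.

Answer: XVV

Derivation:
Initial: ULDLD -> [(0, 0), (0, 1), (-1, 1), (-1, 0), (-2, 0), (-2, -1)]
Fold 1: move[3]->U => ULDUD INVALID (collision), skipped
Fold 2: move[3]->D => ULDDD VALID
Fold 3: move[4]->L => ULDDL VALID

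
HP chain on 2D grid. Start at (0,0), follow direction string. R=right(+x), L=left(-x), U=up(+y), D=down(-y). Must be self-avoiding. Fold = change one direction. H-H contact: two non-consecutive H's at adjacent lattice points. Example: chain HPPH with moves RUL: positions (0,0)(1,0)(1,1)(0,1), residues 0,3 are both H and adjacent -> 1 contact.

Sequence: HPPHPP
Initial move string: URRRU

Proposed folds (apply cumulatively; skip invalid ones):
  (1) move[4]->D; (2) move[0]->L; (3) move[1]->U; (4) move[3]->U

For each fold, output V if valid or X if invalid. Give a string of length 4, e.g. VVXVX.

Initial: URRRU -> [(0, 0), (0, 1), (1, 1), (2, 1), (3, 1), (3, 2)]
Fold 1: move[4]->D => URRRD VALID
Fold 2: move[0]->L => LRRRD INVALID (collision), skipped
Fold 3: move[1]->U => UURRD VALID
Fold 4: move[3]->U => UURUD INVALID (collision), skipped

Answer: VXVX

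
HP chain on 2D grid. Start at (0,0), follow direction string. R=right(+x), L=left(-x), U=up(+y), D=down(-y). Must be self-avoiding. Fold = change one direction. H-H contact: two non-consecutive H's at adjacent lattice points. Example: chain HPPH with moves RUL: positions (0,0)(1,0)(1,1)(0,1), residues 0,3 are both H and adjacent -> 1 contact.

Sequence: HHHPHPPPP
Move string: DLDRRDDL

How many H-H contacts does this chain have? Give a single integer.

Answer: 1

Derivation:
Positions: [(0, 0), (0, -1), (-1, -1), (-1, -2), (0, -2), (1, -2), (1, -3), (1, -4), (0, -4)]
H-H contact: residue 1 @(0,-1) - residue 4 @(0, -2)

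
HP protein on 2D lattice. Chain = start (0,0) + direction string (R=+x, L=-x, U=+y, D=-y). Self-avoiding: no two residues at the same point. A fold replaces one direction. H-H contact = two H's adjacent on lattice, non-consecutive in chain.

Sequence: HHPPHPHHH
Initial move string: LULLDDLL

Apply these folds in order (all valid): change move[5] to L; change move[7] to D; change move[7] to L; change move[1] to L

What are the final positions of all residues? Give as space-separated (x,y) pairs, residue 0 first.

Initial moves: LULLDDLL
Fold: move[5]->L => LULLDLLL (positions: [(0, 0), (-1, 0), (-1, 1), (-2, 1), (-3, 1), (-3, 0), (-4, 0), (-5, 0), (-6, 0)])
Fold: move[7]->D => LULLDLLD (positions: [(0, 0), (-1, 0), (-1, 1), (-2, 1), (-3, 1), (-3, 0), (-4, 0), (-5, 0), (-5, -1)])
Fold: move[7]->L => LULLDLLL (positions: [(0, 0), (-1, 0), (-1, 1), (-2, 1), (-3, 1), (-3, 0), (-4, 0), (-5, 0), (-6, 0)])
Fold: move[1]->L => LLLLDLLL (positions: [(0, 0), (-1, 0), (-2, 0), (-3, 0), (-4, 0), (-4, -1), (-5, -1), (-6, -1), (-7, -1)])

Answer: (0,0) (-1,0) (-2,0) (-3,0) (-4,0) (-4,-1) (-5,-1) (-6,-1) (-7,-1)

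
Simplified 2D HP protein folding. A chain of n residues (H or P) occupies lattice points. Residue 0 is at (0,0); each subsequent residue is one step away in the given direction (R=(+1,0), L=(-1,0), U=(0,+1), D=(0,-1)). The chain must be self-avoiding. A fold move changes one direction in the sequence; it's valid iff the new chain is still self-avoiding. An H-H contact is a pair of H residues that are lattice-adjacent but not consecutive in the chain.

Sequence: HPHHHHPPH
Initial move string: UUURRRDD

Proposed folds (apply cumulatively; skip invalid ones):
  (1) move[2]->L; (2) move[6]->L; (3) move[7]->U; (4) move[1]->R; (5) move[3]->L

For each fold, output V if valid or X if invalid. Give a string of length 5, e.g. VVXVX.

Answer: XXXVX

Derivation:
Initial: UUURRRDD -> [(0, 0), (0, 1), (0, 2), (0, 3), (1, 3), (2, 3), (3, 3), (3, 2), (3, 1)]
Fold 1: move[2]->L => UULRRRDD INVALID (collision), skipped
Fold 2: move[6]->L => UUURRRLD INVALID (collision), skipped
Fold 3: move[7]->U => UUURRRDU INVALID (collision), skipped
Fold 4: move[1]->R => URURRRDD VALID
Fold 5: move[3]->L => URULRRDD INVALID (collision), skipped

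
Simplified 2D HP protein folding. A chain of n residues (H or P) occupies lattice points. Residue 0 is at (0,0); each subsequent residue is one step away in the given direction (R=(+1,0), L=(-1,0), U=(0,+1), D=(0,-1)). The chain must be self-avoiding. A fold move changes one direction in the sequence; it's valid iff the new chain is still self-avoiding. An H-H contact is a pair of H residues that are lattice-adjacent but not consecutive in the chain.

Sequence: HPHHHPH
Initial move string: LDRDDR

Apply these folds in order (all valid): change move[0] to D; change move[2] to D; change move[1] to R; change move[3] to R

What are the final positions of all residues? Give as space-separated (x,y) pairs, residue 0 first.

Answer: (0,0) (0,-1) (1,-1) (1,-2) (2,-2) (2,-3) (3,-3)

Derivation:
Initial moves: LDRDDR
Fold: move[0]->D => DDRDDR (positions: [(0, 0), (0, -1), (0, -2), (1, -2), (1, -3), (1, -4), (2, -4)])
Fold: move[2]->D => DDDDDR (positions: [(0, 0), (0, -1), (0, -2), (0, -3), (0, -4), (0, -5), (1, -5)])
Fold: move[1]->R => DRDDDR (positions: [(0, 0), (0, -1), (1, -1), (1, -2), (1, -3), (1, -4), (2, -4)])
Fold: move[3]->R => DRDRDR (positions: [(0, 0), (0, -1), (1, -1), (1, -2), (2, -2), (2, -3), (3, -3)])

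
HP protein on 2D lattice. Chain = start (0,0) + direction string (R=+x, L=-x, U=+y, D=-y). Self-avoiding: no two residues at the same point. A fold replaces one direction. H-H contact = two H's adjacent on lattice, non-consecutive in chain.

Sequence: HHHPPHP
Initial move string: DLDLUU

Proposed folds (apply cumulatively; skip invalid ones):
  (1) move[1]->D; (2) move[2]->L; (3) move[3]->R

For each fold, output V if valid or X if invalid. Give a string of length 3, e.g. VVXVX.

Answer: VVX

Derivation:
Initial: DLDLUU -> [(0, 0), (0, -1), (-1, -1), (-1, -2), (-2, -2), (-2, -1), (-2, 0)]
Fold 1: move[1]->D => DDDLUU VALID
Fold 2: move[2]->L => DDLLUU VALID
Fold 3: move[3]->R => DDLRUU INVALID (collision), skipped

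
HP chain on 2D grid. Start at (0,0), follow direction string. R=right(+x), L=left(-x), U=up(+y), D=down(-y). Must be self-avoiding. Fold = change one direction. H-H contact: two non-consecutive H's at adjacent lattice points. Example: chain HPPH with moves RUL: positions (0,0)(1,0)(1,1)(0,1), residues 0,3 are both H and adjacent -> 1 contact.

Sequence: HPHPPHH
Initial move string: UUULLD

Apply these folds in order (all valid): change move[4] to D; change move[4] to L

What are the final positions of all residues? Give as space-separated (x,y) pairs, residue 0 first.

Answer: (0,0) (0,1) (0,2) (0,3) (-1,3) (-2,3) (-2,2)

Derivation:
Initial moves: UUULLD
Fold: move[4]->D => UUULDD (positions: [(0, 0), (0, 1), (0, 2), (0, 3), (-1, 3), (-1, 2), (-1, 1)])
Fold: move[4]->L => UUULLD (positions: [(0, 0), (0, 1), (0, 2), (0, 3), (-1, 3), (-2, 3), (-2, 2)])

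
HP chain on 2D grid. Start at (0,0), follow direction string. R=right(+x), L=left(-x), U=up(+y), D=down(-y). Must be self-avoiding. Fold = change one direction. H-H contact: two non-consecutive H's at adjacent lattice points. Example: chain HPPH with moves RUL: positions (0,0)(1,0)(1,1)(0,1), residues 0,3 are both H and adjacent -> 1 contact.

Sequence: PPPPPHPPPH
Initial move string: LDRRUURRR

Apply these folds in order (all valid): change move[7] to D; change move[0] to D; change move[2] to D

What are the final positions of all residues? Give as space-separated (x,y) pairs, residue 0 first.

Initial moves: LDRRUURRR
Fold: move[7]->D => LDRRUURDR (positions: [(0, 0), (-1, 0), (-1, -1), (0, -1), (1, -1), (1, 0), (1, 1), (2, 1), (2, 0), (3, 0)])
Fold: move[0]->D => DDRRUURDR (positions: [(0, 0), (0, -1), (0, -2), (1, -2), (2, -2), (2, -1), (2, 0), (3, 0), (3, -1), (4, -1)])
Fold: move[2]->D => DDDRUURDR (positions: [(0, 0), (0, -1), (0, -2), (0, -3), (1, -3), (1, -2), (1, -1), (2, -1), (2, -2), (3, -2)])

Answer: (0,0) (0,-1) (0,-2) (0,-3) (1,-3) (1,-2) (1,-1) (2,-1) (2,-2) (3,-2)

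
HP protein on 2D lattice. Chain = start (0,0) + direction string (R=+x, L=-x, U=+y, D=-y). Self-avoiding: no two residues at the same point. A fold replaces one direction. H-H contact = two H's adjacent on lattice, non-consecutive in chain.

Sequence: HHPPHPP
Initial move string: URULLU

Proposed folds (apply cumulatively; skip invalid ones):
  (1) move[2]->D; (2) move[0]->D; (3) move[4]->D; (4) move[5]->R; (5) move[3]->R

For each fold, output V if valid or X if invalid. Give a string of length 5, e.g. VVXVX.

Initial: URULLU -> [(0, 0), (0, 1), (1, 1), (1, 2), (0, 2), (-1, 2), (-1, 3)]
Fold 1: move[2]->D => URDLLU INVALID (collision), skipped
Fold 2: move[0]->D => DRULLU INVALID (collision), skipped
Fold 3: move[4]->D => URULDU INVALID (collision), skipped
Fold 4: move[5]->R => URULLR INVALID (collision), skipped
Fold 5: move[3]->R => URURLU INVALID (collision), skipped

Answer: XXXXX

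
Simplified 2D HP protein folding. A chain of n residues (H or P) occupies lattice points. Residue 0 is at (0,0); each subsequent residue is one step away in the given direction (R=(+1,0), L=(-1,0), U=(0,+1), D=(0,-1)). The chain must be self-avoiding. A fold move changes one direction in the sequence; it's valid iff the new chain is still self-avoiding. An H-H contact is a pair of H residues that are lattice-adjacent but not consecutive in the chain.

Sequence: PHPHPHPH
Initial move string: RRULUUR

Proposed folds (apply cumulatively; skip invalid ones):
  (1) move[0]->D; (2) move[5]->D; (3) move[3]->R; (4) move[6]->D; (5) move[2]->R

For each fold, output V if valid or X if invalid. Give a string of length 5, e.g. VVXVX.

Answer: XXVXV

Derivation:
Initial: RRULUUR -> [(0, 0), (1, 0), (2, 0), (2, 1), (1, 1), (1, 2), (1, 3), (2, 3)]
Fold 1: move[0]->D => DRULUUR INVALID (collision), skipped
Fold 2: move[5]->D => RRULUDR INVALID (collision), skipped
Fold 3: move[3]->R => RRURUUR VALID
Fold 4: move[6]->D => RRURUUD INVALID (collision), skipped
Fold 5: move[2]->R => RRRRUUR VALID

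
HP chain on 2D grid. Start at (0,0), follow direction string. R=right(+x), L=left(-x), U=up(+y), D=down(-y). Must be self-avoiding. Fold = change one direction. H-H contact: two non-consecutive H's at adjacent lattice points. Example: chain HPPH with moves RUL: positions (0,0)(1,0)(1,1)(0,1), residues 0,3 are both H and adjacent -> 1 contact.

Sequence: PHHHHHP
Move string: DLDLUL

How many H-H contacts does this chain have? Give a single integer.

Answer: 1

Derivation:
Positions: [(0, 0), (0, -1), (-1, -1), (-1, -2), (-2, -2), (-2, -1), (-3, -1)]
H-H contact: residue 2 @(-1,-1) - residue 5 @(-2, -1)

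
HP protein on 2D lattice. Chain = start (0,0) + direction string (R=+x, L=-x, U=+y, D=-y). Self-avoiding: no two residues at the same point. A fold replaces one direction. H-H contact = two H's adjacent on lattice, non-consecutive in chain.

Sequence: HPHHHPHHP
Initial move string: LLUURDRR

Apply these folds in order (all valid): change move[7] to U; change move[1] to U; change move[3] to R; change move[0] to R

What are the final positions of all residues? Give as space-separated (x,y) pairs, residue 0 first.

Answer: (0,0) (1,0) (1,1) (1,2) (2,2) (3,2) (3,1) (4,1) (4,2)

Derivation:
Initial moves: LLUURDRR
Fold: move[7]->U => LLUURDRU (positions: [(0, 0), (-1, 0), (-2, 0), (-2, 1), (-2, 2), (-1, 2), (-1, 1), (0, 1), (0, 2)])
Fold: move[1]->U => LUUURDRU (positions: [(0, 0), (-1, 0), (-1, 1), (-1, 2), (-1, 3), (0, 3), (0, 2), (1, 2), (1, 3)])
Fold: move[3]->R => LUURRDRU (positions: [(0, 0), (-1, 0), (-1, 1), (-1, 2), (0, 2), (1, 2), (1, 1), (2, 1), (2, 2)])
Fold: move[0]->R => RUURRDRU (positions: [(0, 0), (1, 0), (1, 1), (1, 2), (2, 2), (3, 2), (3, 1), (4, 1), (4, 2)])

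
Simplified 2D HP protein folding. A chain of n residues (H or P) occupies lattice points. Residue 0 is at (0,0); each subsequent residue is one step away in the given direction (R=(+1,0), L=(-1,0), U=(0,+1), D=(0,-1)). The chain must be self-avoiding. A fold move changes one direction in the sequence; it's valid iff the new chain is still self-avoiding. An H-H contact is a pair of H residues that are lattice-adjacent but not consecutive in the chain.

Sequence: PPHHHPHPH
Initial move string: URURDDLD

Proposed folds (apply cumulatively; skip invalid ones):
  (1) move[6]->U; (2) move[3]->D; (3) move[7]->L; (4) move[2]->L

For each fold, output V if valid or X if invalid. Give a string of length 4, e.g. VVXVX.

Initial: URURDDLD -> [(0, 0), (0, 1), (1, 1), (1, 2), (2, 2), (2, 1), (2, 0), (1, 0), (1, -1)]
Fold 1: move[6]->U => URURDDUD INVALID (collision), skipped
Fold 2: move[3]->D => URUDDDLD INVALID (collision), skipped
Fold 3: move[7]->L => URURDDLL INVALID (collision), skipped
Fold 4: move[2]->L => URLRDDLD INVALID (collision), skipped

Answer: XXXX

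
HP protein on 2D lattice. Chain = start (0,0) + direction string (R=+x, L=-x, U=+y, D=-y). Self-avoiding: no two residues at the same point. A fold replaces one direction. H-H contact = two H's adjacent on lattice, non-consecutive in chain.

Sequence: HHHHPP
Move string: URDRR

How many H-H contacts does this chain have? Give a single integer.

Answer: 1

Derivation:
Positions: [(0, 0), (0, 1), (1, 1), (1, 0), (2, 0), (3, 0)]
H-H contact: residue 0 @(0,0) - residue 3 @(1, 0)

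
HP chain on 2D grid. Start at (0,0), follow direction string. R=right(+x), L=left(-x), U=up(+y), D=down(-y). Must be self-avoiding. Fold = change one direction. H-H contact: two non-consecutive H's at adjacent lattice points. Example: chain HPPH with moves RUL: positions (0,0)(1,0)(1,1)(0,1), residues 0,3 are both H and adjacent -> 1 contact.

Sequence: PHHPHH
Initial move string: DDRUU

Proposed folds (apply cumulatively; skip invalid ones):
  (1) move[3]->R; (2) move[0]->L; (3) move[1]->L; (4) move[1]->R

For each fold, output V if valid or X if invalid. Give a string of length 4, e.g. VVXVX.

Answer: VVXX

Derivation:
Initial: DDRUU -> [(0, 0), (0, -1), (0, -2), (1, -2), (1, -1), (1, 0)]
Fold 1: move[3]->R => DDRRU VALID
Fold 2: move[0]->L => LDRRU VALID
Fold 3: move[1]->L => LLRRU INVALID (collision), skipped
Fold 4: move[1]->R => LRRRU INVALID (collision), skipped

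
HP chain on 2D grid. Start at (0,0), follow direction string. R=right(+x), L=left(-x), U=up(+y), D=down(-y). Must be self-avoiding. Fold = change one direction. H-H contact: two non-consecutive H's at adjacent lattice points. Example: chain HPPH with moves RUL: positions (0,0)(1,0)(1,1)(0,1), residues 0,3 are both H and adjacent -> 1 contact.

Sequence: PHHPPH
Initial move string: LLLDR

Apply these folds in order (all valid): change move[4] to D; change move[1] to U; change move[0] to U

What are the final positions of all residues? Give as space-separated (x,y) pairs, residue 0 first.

Answer: (0,0) (0,1) (0,2) (-1,2) (-1,1) (-1,0)

Derivation:
Initial moves: LLLDR
Fold: move[4]->D => LLLDD (positions: [(0, 0), (-1, 0), (-2, 0), (-3, 0), (-3, -1), (-3, -2)])
Fold: move[1]->U => LULDD (positions: [(0, 0), (-1, 0), (-1, 1), (-2, 1), (-2, 0), (-2, -1)])
Fold: move[0]->U => UULDD (positions: [(0, 0), (0, 1), (0, 2), (-1, 2), (-1, 1), (-1, 0)])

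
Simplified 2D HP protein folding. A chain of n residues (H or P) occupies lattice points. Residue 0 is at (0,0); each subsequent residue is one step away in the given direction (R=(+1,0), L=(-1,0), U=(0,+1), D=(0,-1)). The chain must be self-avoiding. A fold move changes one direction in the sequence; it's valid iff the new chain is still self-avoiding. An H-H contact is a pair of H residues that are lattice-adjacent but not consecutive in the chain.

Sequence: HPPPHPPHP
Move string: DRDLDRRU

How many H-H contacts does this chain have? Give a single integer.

Positions: [(0, 0), (0, -1), (1, -1), (1, -2), (0, -2), (0, -3), (1, -3), (2, -3), (2, -2)]
No H-H contacts found.

Answer: 0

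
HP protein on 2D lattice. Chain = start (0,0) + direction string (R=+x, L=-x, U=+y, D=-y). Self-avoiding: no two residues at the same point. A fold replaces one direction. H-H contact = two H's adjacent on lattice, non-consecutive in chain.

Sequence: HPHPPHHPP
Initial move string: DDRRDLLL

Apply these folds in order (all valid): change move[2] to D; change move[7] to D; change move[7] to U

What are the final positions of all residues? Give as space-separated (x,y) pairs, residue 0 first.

Initial moves: DDRRDLLL
Fold: move[2]->D => DDDRDLLL (positions: [(0, 0), (0, -1), (0, -2), (0, -3), (1, -3), (1, -4), (0, -4), (-1, -4), (-2, -4)])
Fold: move[7]->D => DDDRDLLD (positions: [(0, 0), (0, -1), (0, -2), (0, -3), (1, -3), (1, -4), (0, -4), (-1, -4), (-1, -5)])
Fold: move[7]->U => DDDRDLLU (positions: [(0, 0), (0, -1), (0, -2), (0, -3), (1, -3), (1, -4), (0, -4), (-1, -4), (-1, -3)])

Answer: (0,0) (0,-1) (0,-2) (0,-3) (1,-3) (1,-4) (0,-4) (-1,-4) (-1,-3)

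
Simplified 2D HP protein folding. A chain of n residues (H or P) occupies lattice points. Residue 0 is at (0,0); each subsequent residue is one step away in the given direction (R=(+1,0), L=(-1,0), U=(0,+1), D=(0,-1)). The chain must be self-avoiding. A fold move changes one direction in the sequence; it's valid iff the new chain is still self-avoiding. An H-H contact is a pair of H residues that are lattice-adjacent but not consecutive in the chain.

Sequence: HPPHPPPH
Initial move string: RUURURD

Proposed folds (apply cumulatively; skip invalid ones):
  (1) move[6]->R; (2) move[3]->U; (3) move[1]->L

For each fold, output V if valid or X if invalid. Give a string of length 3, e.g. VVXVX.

Initial: RUURURD -> [(0, 0), (1, 0), (1, 1), (1, 2), (2, 2), (2, 3), (3, 3), (3, 2)]
Fold 1: move[6]->R => RUURURR VALID
Fold 2: move[3]->U => RUUUURR VALID
Fold 3: move[1]->L => RLUUURR INVALID (collision), skipped

Answer: VVX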